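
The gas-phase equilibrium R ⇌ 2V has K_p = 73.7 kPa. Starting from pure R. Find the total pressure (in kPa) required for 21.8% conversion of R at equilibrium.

P = 369 kPa

Let X = conversion of R (basis 1 mol R); extent of reaction ξ = X.
Species balance: n_R = 1 − X; n_V = 2X.
Summing: n_T = 1 + X.
K_p = p_V^2 / (p_R) with p_i = (n_i/n_T)·P.
At X = 0.218: the mole-fraction product g(X) = Π y_i^ν_i = 0.1996. Since K_p = g(X)·P^{1}, P = (K_p/g)^(1/1) = (73.7/0.1996)^(1/1) = 369 kPa.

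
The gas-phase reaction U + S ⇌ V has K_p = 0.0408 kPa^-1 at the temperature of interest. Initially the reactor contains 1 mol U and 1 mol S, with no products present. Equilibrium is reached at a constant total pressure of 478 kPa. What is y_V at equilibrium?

y_V = 0.638

Let X = conversion of U (basis 1 mol U); extent of reaction ξ = X.
Species balance: n_U = 1 − X; n_S = 1 − X; n_V = X.
n_T = Σnᵢ = 2 − X.
With p_i = (n_i/n_T)P, K_p = p_V / (p_U p_S).
Substituting and setting equal to 0.0408 kPa^-1 gives a polynomial in X; the root in (0,1) is X = 0.779.
Then n_V = 0.779, n_T = 1.22, so y_V = 0.638.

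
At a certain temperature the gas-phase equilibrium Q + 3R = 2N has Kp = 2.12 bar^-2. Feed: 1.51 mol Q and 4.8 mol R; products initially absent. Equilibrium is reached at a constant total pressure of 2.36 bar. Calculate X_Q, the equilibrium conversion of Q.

Let X = conversion of Q (basis 1.51 mol Q); extent of reaction ξ = 1.51X.
Moles: n_Q = 1.51 − 1.51X; n_R = 4.8 − 4.53X; n_N = 3.02X.
n_T = Σnᵢ = 6.31 − 3.02X.
Mole fractions y_i = n_i/n_T; Kp = p_N^2 / (p_Q p_R^3) with p_i = y_i·P.
Setting this equal to 2.12 bar^-2 and taking the physical root (0 < X < 1) gives X = 0.597.

X = 0.597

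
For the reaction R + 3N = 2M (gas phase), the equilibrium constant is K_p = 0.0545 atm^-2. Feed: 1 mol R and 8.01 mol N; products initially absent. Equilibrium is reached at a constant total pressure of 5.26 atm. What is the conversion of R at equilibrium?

Let X = conversion of R (basis 1 mol R); extent of reaction ξ = X.
At extent ξ: n_R = 1 − X; n_N = 8.01 − 3X; n_M = 2X.
n_T = Σnᵢ = 9.01 − 2X.
Mole fractions y_i = n_i/n_T; K_p = p_M^2 / (p_R p_N^3) with p_i = y_i·P.
Substituting and setting equal to 0.0545 atm^-2 gives a polynomial in X; the root in (0,1) is X = 0.672.

X = 0.672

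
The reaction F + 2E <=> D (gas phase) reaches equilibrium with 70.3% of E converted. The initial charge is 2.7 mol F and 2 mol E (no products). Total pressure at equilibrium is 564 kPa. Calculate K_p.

Let X = conversion of E (basis 2 mol E); extent of reaction ξ = X.
Species balance: n_F = 2.7 − X; n_E = 2 − 2X; n_D = X.
Total moles n_T = 4.7 − 2X.
At X = 0.703: n_F = 2, n_E = 0.594, n_D = 0.703, n_T = 3.29.
p_i = (n_i/n_T)·P. K_p = p_D / (p_F p_E^2) = 3.4e-05 kPa^-2.

K_p = 3.4e-05 kPa^-2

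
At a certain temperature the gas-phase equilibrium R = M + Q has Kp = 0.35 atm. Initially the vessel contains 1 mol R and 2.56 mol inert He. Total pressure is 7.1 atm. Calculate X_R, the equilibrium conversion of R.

X = 0.353

Basis: 1 mol R initially; let X = conversion of R. Extent ξ = X.
Mole table: n_R = 1 − X; n_M = X; n_Q = X; n_I = 2.56 (inert).
Total moles n_T = 3.56 + X.
y_i = n_i/n_T, p_i = y_i·P. Kp = p_M p_Q / (p_R).
Equating to 0.35 atm and solving on 0 < X < 1: X = 0.353.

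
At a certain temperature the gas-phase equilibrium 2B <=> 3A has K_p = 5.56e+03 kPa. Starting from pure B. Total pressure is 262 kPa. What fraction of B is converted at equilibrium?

Basis: 1 mol B initially; let X = conversion of B. Extent ξ = 0.5X.
Moles: n_B = 1 − X; n_A = 1.5X.
Total moles n_T = 1 + 0.5X.
Mole fractions y_i = n_i/n_T; K_p = p_A^3 / (p_B^2) with p_i = y_i·P.
Setting this equal to 5.56e+03 kPa and taking the physical root (0 < X < 1) gives X = 0.771.

X = 0.771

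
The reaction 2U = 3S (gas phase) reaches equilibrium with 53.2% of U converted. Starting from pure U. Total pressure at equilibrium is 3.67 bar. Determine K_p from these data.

Basis: 1 mol U initially; let X = conversion of U. Extent ξ = 0.5X.
At extent ξ: n_U = 1 − X; n_S = 1.5X.
Summing: n_T = 1 + 0.5X.
At X = 0.532: n_U = 0.468, n_S = 0.798, n_T = 1.27.
p_i = (n_i/n_T)·P. K_p = p_S^3 / (p_U^2) = 6.73 bar.

K_p = 6.73 bar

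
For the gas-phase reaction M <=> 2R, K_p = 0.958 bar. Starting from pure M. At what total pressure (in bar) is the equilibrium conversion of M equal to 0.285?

Basis: 1 mol M initially; let X = conversion of M. Extent ξ = X.
Moles: n_M = 1 − X; n_R = 2X.
Summing: n_T = 1 + X.
K_p = p_R^2 / (p_M) with p_i = (n_i/n_T)·P.
At X = 0.285: the mole-fraction product g(X) = Π y_i^ν_i = 0.3536. Since K_p = g(X)·P^{1}, P = (K_p/g)^(1/1) = (0.958/0.3536)^(1/1) = 2.71 bar.

P = 2.71 bar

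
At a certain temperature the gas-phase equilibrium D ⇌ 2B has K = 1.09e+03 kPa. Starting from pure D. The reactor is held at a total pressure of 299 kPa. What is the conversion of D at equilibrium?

X = 0.691

Let X = conversion of D (basis 1 mol D); extent of reaction ξ = X.
Species balance: n_D = 1 − X; n_B = 2X.
n_T = Σnᵢ = 1 + X.
Mole fractions y_i = n_i/n_T; K = p_B^2 / (p_D) with p_i = y_i·P.
This yields a degree-2 equation in X; solving on (0,1), X = 0.691.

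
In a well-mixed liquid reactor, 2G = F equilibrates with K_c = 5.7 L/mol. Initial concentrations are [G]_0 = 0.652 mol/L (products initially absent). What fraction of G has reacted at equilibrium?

X = 0.694

Let X = conversion of G; extent ξ = 0.652X/2 mol/L.
Concentrations: [G] = 0.652 − 0.652X; [F] = 0.326X.
K_c = [F] / ([G]^2).
This equals 5.7 at X = 0.694 (the root in 0 < X < 1).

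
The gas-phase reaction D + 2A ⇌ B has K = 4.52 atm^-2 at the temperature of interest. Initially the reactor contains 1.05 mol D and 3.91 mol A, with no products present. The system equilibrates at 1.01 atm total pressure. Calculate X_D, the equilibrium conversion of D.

Let X = conversion of D (basis 1.05 mol D); extent of reaction ξ = 1.05X.
At extent ξ: n_D = 1.05 − 1.05X; n_A = 3.91 − 2.1X; n_B = 1.05X.
Total moles n_T = 4.96 − 2.1X.
With p_i = (n_i/n_T)P, K = p_B / (p_D p_A^2).
Equating to 4.52 atm^-2 and solving on 0 < X < 1: X = 0.693.

X = 0.693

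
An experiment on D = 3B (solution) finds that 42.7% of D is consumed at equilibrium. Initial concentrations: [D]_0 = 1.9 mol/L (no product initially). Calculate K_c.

K_c = 13.2 (mol/L)^2

Let X = conversion of D.
Concentrations: [D] = 1.9 − 1.9X; [B] = 5.7X.
At X = 0.427: [D] = 1.09, [B] = 2.43.
K_c = [B]^3 / ([D]) = 13.2 (mol/L)^2.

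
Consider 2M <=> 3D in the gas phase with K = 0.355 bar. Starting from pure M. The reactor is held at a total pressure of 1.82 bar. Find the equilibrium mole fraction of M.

y_M = 0.591

Let X = conversion of M (basis 1 mol M); extent of reaction ξ = 0.5X.
Mole table: n_M = 1 − X; n_D = 1.5X.
Summing: n_T = 1 + 0.5X.
With p_i = (n_i/n_T)P, K = p_D^3 / (p_M^2).
Setting this equal to 0.355 bar and taking the physical root (0 < X < 1) gives X = 0.315.
Then n_M = 0.685, n_T = 1.16, so y_M = 0.591.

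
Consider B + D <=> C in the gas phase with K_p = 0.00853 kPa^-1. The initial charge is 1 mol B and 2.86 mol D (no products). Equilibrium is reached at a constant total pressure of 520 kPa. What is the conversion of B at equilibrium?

Let X = conversion of B (basis 1 mol B); extent of reaction ξ = X.
Species balance: n_B = 1 − X; n_D = 2.86 − X; n_C = X.
Total moles n_T = 3.86 − X.
Mole fractions y_i = n_i/n_T; K_p = p_C / (p_B p_D) with p_i = y_i·P.
Setting this equal to 0.00853 kPa^-1 and taking the physical root (0 < X < 1) gives X = 0.751.

X = 0.751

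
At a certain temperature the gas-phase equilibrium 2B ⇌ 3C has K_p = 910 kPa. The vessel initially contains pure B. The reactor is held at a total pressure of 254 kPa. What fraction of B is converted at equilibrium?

Basis: 1 mol B initially; let X = conversion of B. Extent ξ = 0.5X.
Species balance: n_B = 1 − X; n_C = 1.5X.
Total moles n_T = 1 + 0.5X.
y_i = n_i/n_T, p_i = y_i·P. K_p = p_C^3 / (p_B^2).
Setting this equal to 910 kPa and taking the physical root (0 < X < 1) gives X = 0.602.

X = 0.602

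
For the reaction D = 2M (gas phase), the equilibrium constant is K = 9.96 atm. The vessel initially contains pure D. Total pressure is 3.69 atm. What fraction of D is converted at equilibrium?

Let X = conversion of D (basis 1 mol D); extent of reaction ξ = X.
At extent ξ: n_D = 1 − X; n_M = 2X.
n_T = Σnᵢ = 1 + X.
y_i = n_i/n_T, p_i = y_i·P. K = p_M^2 / (p_D).
Setting this equal to 9.96 atm and taking the physical root (0 < X < 1) gives X = 0.635.

X = 0.635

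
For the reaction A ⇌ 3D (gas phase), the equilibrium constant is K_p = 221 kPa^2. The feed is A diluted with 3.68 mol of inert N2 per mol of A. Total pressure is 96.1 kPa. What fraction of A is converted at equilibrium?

Let X = conversion of A (basis 1 mol A); extent of reaction ξ = X.
Species balance: n_A = 1 − X; n_D = 3X; n_I = 3.68 (inert).
Total moles n_T = 4.68 + 2X.
With p_i = (n_i/n_T)P, K_p = p_D^3 / (p_A).
This yields a degree-3 equation in X; solving on (0,1), X = 0.261.

X = 0.261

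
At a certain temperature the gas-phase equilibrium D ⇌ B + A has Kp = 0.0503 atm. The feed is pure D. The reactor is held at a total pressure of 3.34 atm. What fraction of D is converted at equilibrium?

X = 0.122

Let X = conversion of D (basis 1 mol D); extent of reaction ξ = X.
Mole table: n_D = 1 − X; n_B = X; n_A = X.
n_T = Σnᵢ = 1 + X.
Mole fractions y_i = n_i/n_T; Kp = p_B p_A / (p_D) with p_i = y_i·P.
Substituting and setting equal to 0.0503 atm gives a polynomial in X; the root in (0,1) is X = 0.122.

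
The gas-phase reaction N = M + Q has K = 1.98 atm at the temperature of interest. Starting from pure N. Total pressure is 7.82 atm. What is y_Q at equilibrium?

y_Q = 0.310

Let X = conversion of N (basis 1 mol N); extent of reaction ξ = X.
Species balance: n_N = 1 − X; n_M = X; n_Q = X.
Summing: n_T = 1 + X.
With p_i = (n_i/n_T)P, K = p_M p_Q / (p_N).
Substituting and setting equal to 1.98 atm gives a polynomial in X; the root in (0,1) is X = 0.449.
Then n_Q = 0.449, n_T = 1.45, so y_Q = 0.310.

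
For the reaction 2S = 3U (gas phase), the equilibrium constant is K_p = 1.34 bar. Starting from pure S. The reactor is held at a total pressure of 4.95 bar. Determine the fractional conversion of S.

X = 0.343

Take 1 mol S as basis and let X be its fractional conversion, so ξ = 0.5X.
Mole table: n_S = 1 − X; n_U = 1.5X.
Total moles n_T = 1 + 0.5X.
Mole fractions y_i = n_i/n_T; K_p = p_U^3 / (p_S^2) with p_i = y_i·P.
Equating to 1.34 bar and solving on 0 < X < 1: X = 0.343.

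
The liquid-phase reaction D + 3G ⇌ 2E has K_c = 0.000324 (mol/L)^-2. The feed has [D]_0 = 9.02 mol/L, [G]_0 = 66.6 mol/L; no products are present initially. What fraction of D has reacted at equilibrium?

Let X = conversion of D; extent ξ = 9.02·X mol/L.
Concentrations: [D] = 9.02 − 9.02X; [G] = 66.6 − 27.1X; [E] = 18X.
K_c = [E]^2 / ([D] [G]^3).
Equating to 0.000324 (mol/L)^-2: the physical root is X = 0.632.

X = 0.632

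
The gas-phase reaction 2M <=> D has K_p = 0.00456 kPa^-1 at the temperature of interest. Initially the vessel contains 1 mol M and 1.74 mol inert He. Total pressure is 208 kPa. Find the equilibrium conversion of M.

X = 0.330

Let X = conversion of M (basis 1 mol M); extent of reaction ξ = 0.5X.
Moles: n_M = 1 − X; n_D = 0.5X; n_I = 1.74 (inert).
Total moles n_T = 2.74 − 0.5X.
Mole fractions y_i = n_i/n_T; K_p = p_D / (p_M^2) with p_i = y_i·P.
This yields a degree-2 equation in X; solving on (0,1), X = 0.330.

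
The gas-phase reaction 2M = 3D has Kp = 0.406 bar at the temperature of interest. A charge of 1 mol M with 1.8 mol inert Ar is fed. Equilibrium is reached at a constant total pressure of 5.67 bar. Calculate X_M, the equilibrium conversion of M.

Take 1 mol M as basis and let X be its fractional conversion, so ξ = 0.5X.
Mole table: n_M = 1 − X; n_D = 1.5X; n_I = 1.8 (inert).
Total moles n_T = 2.8 + 0.5X.
y_i = n_i/n_T, p_i = y_i·P. Kp = p_D^3 / (p_M^2).
Substituting and setting equal to 0.406 bar gives a polynomial in X; the root in (0,1) is X = 0.310.

X = 0.310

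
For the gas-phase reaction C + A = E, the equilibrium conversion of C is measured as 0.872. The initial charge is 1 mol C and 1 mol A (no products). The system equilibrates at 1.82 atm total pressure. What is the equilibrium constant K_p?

Let X = conversion of C (basis 1 mol C); extent of reaction ξ = X.
At extent ξ: n_C = 1 − X; n_A = 1 − X; n_E = X.
n_T = Σnᵢ = 2 − X.
At X = 0.872: n_C = 0.128, n_A = 0.128, n_E = 0.872, n_T = 1.13.
p_i = (n_i/n_T)·P. K_p = p_E / (p_C p_A) = 33 atm^-1.

K_p = 33 atm^-1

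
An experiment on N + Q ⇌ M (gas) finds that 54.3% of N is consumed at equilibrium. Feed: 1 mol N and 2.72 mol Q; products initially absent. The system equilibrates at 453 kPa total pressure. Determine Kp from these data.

Kp = 0.00383 kPa^-1

Let X = conversion of N (basis 1 mol N); extent of reaction ξ = X.
Mole table: n_N = 1 − X; n_Q = 2.72 − X; n_M = X.
Summing: n_T = 3.72 − X.
At X = 0.543: n_N = 0.457, n_Q = 2.18, n_M = 0.543, n_T = 3.18.
p_i = (n_i/n_T)·P. Kp = p_M / (p_N p_Q) = 0.00383 kPa^-1.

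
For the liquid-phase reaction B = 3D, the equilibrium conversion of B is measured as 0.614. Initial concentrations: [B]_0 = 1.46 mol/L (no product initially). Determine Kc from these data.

Let X = conversion of B.
Concentrations: [B] = 1.46 − 1.46X; [D] = 4.38X.
At X = 0.614: [B] = 0.564, [D] = 2.69.
Kc = [D]^3 / ([B]) = 34.5 (mol/L)^2.

Kc = 34.5 (mol/L)^2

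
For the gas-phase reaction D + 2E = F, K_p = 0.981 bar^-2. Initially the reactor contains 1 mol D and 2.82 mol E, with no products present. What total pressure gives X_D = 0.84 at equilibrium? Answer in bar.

Basis: 1 mol D initially; let X = conversion of D. Extent ξ = X.
Mole table: n_D = 1 − X; n_E = 2.82 − 2X; n_F = X.
Summing: n_T = 3.82 − 2X.
K_p = p_F / (p_D p_E^2) with p_i = (n_i/n_T)·P.
At X = 0.84: the mole-fraction product g(X) = Π y_i^ν_i = 18.5. Since K_p = g(X)·P^{-2}, P = (g/K_p)^(1/2) = (18.5/0.981)^(1/2) = 4.34 bar.

P = 4.34 bar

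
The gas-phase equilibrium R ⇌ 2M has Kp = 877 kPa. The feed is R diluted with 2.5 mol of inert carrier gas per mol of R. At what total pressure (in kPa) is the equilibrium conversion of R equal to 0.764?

Basis: 1 mol R initially; let X = conversion of R. Extent ξ = X.
Species balance: n_R = 1 − X; n_M = 2X; n_I = 2.5 (inert).
n_T = Σnᵢ = 3.5 + X.
Kp = p_M^2 / (p_R) with p_i = (n_i/n_T)·P.
At X = 0.764: the mole-fraction product g(X) = Π y_i^ν_i = 2.32. Since Kp = g(X)·P^{1}, P = (Kp/g)^(1/1) = (877/2.32)^(1/1) = 378 kPa.

P = 378 kPa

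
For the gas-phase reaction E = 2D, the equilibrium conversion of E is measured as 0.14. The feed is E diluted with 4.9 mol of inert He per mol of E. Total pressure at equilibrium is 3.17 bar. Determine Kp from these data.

Kp = 0.0478 bar

Take 1 mol E as basis and let X be its fractional conversion, so ξ = X.
At extent ξ: n_E = 1 − X; n_D = 2X; n_I = 4.9 (inert).
Total moles n_T = 5.9 + X.
At X = 0.14: n_E = 0.86, n_D = 0.28, n_T = 6.04.
p_i = (n_i/n_T)·P. Kp = p_D^2 / (p_E) = 0.0478 bar.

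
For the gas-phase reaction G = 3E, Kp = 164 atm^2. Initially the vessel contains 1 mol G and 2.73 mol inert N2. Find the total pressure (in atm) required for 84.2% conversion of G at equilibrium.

Basis: 1 mol G initially; let X = conversion of G. Extent ξ = X.
Mole table: n_G = 1 − X; n_E = 3X; n_I = 2.73 (inert).
Summing: n_T = 3.73 + 2X.
Kp = p_E^3 / (p_G) with p_i = (n_i/n_T)·P.
At X = 0.842: the mole-fraction product g(X) = Π y_i^ν_i = 3.48. Since Kp = g(X)·P^{2}, P = (Kp/g)^(1/2) = (164/3.48)^(1/2) = 6.86 atm.

P = 6.86 atm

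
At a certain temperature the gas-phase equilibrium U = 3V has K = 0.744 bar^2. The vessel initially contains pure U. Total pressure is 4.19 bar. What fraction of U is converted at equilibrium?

X = 0.129

Take 1 mol U as basis and let X be its fractional conversion, so ξ = X.
Moles: n_U = 1 − X; n_V = 3X.
n_T = Σnᵢ = 1 + 2X.
y_i = n_i/n_T, p_i = y_i·P. K = p_V^3 / (p_U).
Setting this equal to 0.744 bar^2 and taking the physical root (0 < X < 1) gives X = 0.129.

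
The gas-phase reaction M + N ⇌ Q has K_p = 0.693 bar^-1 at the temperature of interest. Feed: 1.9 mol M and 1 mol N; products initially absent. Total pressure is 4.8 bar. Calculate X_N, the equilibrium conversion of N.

X = 0.649

Basis: 1 mol N initially; let X = conversion of N. Extent ξ = X.
At extent ξ: n_M = 1.9 − X; n_N = 1 − X; n_Q = X.
n_T = Σnᵢ = 2.9 − X.
Mole fractions y_i = n_i/n_T; K_p = p_Q / (p_M p_N) with p_i = y_i·P.
This yields a degree-2 equation in X; solving on (0,1), X = 0.649.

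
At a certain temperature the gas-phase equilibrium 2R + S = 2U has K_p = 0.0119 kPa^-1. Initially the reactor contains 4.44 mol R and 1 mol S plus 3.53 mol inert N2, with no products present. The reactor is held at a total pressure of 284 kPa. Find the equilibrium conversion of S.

X = 0.623

Let X = conversion of S (basis 1 mol S); extent of reaction ξ = X.
At extent ξ: n_R = 4.44 − 2X; n_S = 1 − X; n_U = 2X; n_I = 3.53 (inert).
n_T = Σnᵢ = 8.97 − X.
y_i = n_i/n_T, p_i = y_i·P. K_p = p_U^2 / (p_R^2 p_S).
This yields a degree-3 equation in X; solving on (0,1), X = 0.623.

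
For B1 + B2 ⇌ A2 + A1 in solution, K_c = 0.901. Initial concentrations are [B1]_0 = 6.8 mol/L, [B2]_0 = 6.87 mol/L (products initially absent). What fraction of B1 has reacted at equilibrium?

X = 0.489

Let X = conversion of B1; extent ξ = 6.8·X mol/L.
Concentrations: [B1] = 6.8 − 6.8X; [B2] = 6.87 − 6.8X; [A2] = 6.8X; [A1] = 6.8X.
K_c = [A2] [A1] / ([B1] [B2]).
Setting equal to 0.901 and solving for X on (0,1) gives X = 0.489.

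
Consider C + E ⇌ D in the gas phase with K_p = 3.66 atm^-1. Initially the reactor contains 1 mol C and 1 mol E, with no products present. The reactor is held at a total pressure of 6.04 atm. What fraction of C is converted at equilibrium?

Basis: 1 mol C initially; let X = conversion of C. Extent ξ = X.
Moles: n_C = 1 − X; n_E = 1 − X; n_D = X.
Total moles n_T = 2 − X.
With p_i = (n_i/n_T)P, K_p = p_D / (p_C p_E).
Setting this equal to 3.66 atm^-1 and taking the physical root (0 < X < 1) gives X = 0.792.

X = 0.792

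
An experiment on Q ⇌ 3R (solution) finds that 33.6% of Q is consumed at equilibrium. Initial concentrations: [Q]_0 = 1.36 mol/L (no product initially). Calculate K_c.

K_c = 2.85 (mol/L)^2

Let X = conversion of Q.
Concentrations: [Q] = 1.36 − 1.36X; [R] = 4.08X.
At X = 0.336: [Q] = 0.903, [R] = 1.37.
K_c = [R]^3 / ([Q]) = 2.85 (mol/L)^2.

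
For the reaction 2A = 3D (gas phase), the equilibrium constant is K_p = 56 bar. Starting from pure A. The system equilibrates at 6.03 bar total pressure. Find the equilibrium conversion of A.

X = 0.698

Basis: 1 mol A initially; let X = conversion of A. Extent ξ = 0.5X.
Moles: n_A = 1 − X; n_D = 1.5X.
Total moles n_T = 1 + 0.5X.
Mole fractions y_i = n_i/n_T; K_p = p_D^3 / (p_A^2) with p_i = y_i·P.
This yields a degree-3 equation in X; solving on (0,1), X = 0.698.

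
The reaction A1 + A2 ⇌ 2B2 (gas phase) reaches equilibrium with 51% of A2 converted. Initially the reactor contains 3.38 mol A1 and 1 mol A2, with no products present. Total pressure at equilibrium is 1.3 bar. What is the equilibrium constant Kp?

Take 1 mol A2 as basis and let X be its fractional conversion, so ξ = X.
Species balance: n_A1 = 3.38 − X; n_A2 = 1 − X; n_B2 = 2X.
Since Δν = 0, n_T = 4.38 throughout.
At X = 0.51: n_A1 = 2.87, n_A2 = 0.49, n_B2 = 1.02, n_T = 4.38.
p_i = (n_i/n_T)·P. Kp = p_B2^2 / (p_A1 p_A2) = 0.74.

Kp = 0.74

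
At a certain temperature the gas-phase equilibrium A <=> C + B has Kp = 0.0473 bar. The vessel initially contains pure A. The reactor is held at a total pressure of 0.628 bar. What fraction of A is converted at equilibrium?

X = 0.265

Take 1 mol A as basis and let X be its fractional conversion, so ξ = X.
Moles: n_A = 1 − X; n_C = X; n_B = X.
n_T = Σnᵢ = 1 + X.
Mole fractions y_i = n_i/n_T; Kp = p_C p_B / (p_A) with p_i = y_i·P.
Equating to 0.0473 bar and solving on 0 < X < 1: X = 0.265.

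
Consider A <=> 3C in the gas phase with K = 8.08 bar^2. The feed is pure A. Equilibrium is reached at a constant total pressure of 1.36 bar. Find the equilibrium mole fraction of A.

Basis: 1 mol A initially; let X = conversion of A. Extent ξ = X.
Moles: n_A = 1 − X; n_C = 3X.
Total moles n_T = 1 + 2X.
y_i = n_i/n_T, p_i = y_i·P. K = p_C^3 / (p_A).
Substituting and setting equal to 8.08 bar^2 gives a polynomial in X; the root in (0,1) is X = 0.665.
Then n_A = 0.335, n_T = 2.33, so y_A = 0.144.

y_A = 0.144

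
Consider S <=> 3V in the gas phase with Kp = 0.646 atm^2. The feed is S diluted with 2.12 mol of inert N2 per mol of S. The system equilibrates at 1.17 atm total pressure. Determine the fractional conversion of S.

Take 1 mol S as basis and let X be its fractional conversion, so ξ = X.
At extent ξ: n_S = 1 − X; n_V = 3X; n_I = 2.12 (inert).
Summing: n_T = 3.12 + 2X.
With p_i = (n_i/n_T)P, Kp = p_V^3 / (p_S).
Equating to 0.646 atm^2 and solving on 0 < X < 1: X = 0.525.

X = 0.525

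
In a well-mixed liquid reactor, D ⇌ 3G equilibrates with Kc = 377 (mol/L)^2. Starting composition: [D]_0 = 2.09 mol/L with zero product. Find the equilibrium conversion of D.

Let X = conversion of D; extent ξ = 2.09·X mol/L.
Concentrations: [D] = 2.09 − 2.09X; [G] = 6.27X.
Kc = [G]^3 / ([D]).
This equals 377 at X = 0.825 (the root in 0 < X < 1).

X = 0.825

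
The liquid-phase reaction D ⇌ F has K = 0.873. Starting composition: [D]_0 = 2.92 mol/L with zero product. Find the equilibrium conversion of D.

X = 0.466

Let X = conversion of D; extent ξ = 2.92·X mol/L.
Concentrations: [D] = 2.92 − 2.92X; [F] = 2.92X.
K = [F] / ([D]).
Solving K = 0.873 for X ∈ (0,1): X = 0.466.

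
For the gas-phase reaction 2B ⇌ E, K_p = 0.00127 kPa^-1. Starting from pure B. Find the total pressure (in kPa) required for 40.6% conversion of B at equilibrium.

Let X = conversion of B (basis 1 mol B); extent of reaction ξ = 0.5X.
At extent ξ: n_B = 1 − X; n_E = 0.5X.
n_T = Σnᵢ = 1 − 0.5X.
K_p = p_E / (p_B^2) with p_i = (n_i/n_T)·P.
At X = 0.406: the mole-fraction product g(X) = Π y_i^ν_i = 0.4585. Since K_p = g(X)·P^{-1}, P = (g/K_p)^(1/1) = (0.4585/0.00127)^(1/1) = 361 kPa.

P = 361 kPa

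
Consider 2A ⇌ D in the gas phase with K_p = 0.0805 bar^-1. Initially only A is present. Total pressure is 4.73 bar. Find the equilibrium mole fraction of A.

Let X = conversion of A (basis 1 mol A); extent of reaction ξ = 0.5X.
At extent ξ: n_A = 1 − X; n_D = 0.5X.
n_T = Σnᵢ = 1 − 0.5X.
Mole fractions y_i = n_i/n_T; K_p = p_D / (p_A^2) with p_i = y_i·P.
Substituting and setting equal to 0.0805 bar^-1 gives a polynomial in X; the root in (0,1) is X = 0.370.
Then n_A = 0.63, n_T = 0.815, so y_A = 0.773.

y_A = 0.773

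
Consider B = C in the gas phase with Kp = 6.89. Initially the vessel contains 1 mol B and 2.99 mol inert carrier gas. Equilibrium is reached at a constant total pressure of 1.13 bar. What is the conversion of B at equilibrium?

X = 0.873

Take 1 mol B as basis and let X be its fractional conversion, so ξ = X.
Moles: n_B = 1 − X; n_C = X; n_I = 2.99 (inert).
Since Δν = 0, n_T = 3.99 throughout.
Mole fractions y_i = n_i/n_T; Kp = p_C / (p_B) with p_i = y_i·P.
Substituting and setting equal to 6.89 gives a polynomial in X; the root in (0,1) is X = 0.873.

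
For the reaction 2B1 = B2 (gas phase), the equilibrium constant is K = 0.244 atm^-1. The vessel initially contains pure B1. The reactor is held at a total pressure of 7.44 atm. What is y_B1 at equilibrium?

y_B1 = 0.516

Take 1 mol B1 as basis and let X be its fractional conversion, so ξ = 0.5X.
Species balance: n_B1 = 1 − X; n_B2 = 0.5X.
Summing: n_T = 1 − 0.5X.
Mole fractions y_i = n_i/n_T; K = p_B2 / (p_B1^2) with p_i = y_i·P.
Setting this equal to 0.244 atm^-1 and taking the physical root (0 < X < 1) gives X = 0.652.
Then n_B1 = 0.348, n_T = 0.674, so y_B1 = 0.516.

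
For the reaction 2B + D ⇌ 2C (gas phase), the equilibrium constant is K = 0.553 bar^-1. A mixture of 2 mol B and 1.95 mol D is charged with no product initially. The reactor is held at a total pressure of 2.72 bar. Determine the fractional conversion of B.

Basis: 2 mol B initially; let X = conversion of B. Extent ξ = X.
Moles: n_B = 2 − 2X; n_D = 1.95 − X; n_C = 2X.
n_T = Σnᵢ = 3.95 − X.
With p_i = (n_i/n_T)P, K = p_C^2 / (p_B^2 p_D).
Equating to 0.553 bar^-1 and solving on 0 < X < 1: X = 0.446.

X = 0.446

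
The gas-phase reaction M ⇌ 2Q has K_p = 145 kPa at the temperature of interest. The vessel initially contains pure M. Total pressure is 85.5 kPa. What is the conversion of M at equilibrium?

Basis: 1 mol M initially; let X = conversion of M. Extent ξ = X.
At extent ξ: n_M = 1 − X; n_Q = 2X.
Summing: n_T = 1 + X.
y_i = n_i/n_T, p_i = y_i·P. K_p = p_Q^2 / (p_M).
This yields a degree-2 equation in X; solving on (0,1), X = 0.546.

X = 0.546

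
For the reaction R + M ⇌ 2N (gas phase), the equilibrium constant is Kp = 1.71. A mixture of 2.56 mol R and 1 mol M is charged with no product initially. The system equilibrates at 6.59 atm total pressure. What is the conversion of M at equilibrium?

X = 0.589

Take 1 mol M as basis and let X be its fractional conversion, so ξ = X.
Moles: n_R = 2.56 − X; n_M = 1 − X; n_N = 2X.
n_T stays at 3.56 (no change in mole number).
y_i = n_i/n_T, p_i = y_i·P. Kp = p_N^2 / (p_R p_M).
This yields a degree-2 equation in X; solving on (0,1), X = 0.589.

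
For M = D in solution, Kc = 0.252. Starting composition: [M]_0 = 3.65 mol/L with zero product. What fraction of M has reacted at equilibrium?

X = 0.201

Let X = conversion of M; extent ξ = 3.65·X mol/L.
Concentrations: [M] = 3.65 − 3.65X; [D] = 3.65X.
Kc = [D] / ([M]).
Equating to 0.252: the physical root is X = 0.201.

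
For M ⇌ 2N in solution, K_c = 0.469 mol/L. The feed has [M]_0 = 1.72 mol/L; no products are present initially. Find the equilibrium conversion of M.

X = 0.229

Let X = conversion of M; extent ξ = 1.72·X mol/L.
Concentrations: [M] = 1.72 − 1.72X; [N] = 3.44X.
K_c = [N]^2 / ([M]).
Solving K_c = 0.469 for X ∈ (0,1): X = 0.229.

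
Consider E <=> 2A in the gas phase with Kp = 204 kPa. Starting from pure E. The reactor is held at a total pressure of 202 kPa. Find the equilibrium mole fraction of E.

Take 1 mol E as basis and let X be its fractional conversion, so ξ = X.
Moles: n_E = 1 − X; n_A = 2X.
Total moles n_T = 1 + X.
y_i = n_i/n_T, p_i = y_i·P. Kp = p_A^2 / (p_E).
Equating to 204 kPa and solving on 0 < X < 1: X = 0.449.
Then n_E = 0.551, n_T = 1.45, so y_E = 0.380.

y_E = 0.380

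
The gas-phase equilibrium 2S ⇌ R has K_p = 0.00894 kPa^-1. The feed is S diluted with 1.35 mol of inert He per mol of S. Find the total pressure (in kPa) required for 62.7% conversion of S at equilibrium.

Take 1 mol S as basis and let X be its fractional conversion, so ξ = 0.5X.
At extent ξ: n_S = 1 − X; n_R = 0.5X; n_I = 1.35 (inert).
Total moles n_T = 2.35 − 0.5X.
K_p = p_R / (p_S^2) with p_i = (n_i/n_T)·P.
At X = 0.627: the mole-fraction product g(X) = Π y_i^ν_i = 4.589. Since K_p = g(X)·P^{-1}, P = (g/K_p)^(1/1) = (4.589/0.00894)^(1/1) = 513 kPa.

P = 513 kPa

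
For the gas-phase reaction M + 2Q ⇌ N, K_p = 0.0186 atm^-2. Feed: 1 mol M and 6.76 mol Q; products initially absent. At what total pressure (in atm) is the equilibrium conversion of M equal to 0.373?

P = 6.6 atm

Let X = conversion of M (basis 1 mol M); extent of reaction ξ = X.
At extent ξ: n_M = 1 − X; n_Q = 6.76 − 2X; n_N = X.
n_T = Σnᵢ = 7.76 − 2X.
K_p = p_N / (p_M p_Q^2) with p_i = (n_i/n_T)·P.
At X = 0.373: the mole-fraction product g(X) = Π y_i^ν_i = 0.8092. Since K_p = g(X)·P^{-2}, P = (g/K_p)^(1/2) = (0.8092/0.0186)^(1/2) = 6.6 atm.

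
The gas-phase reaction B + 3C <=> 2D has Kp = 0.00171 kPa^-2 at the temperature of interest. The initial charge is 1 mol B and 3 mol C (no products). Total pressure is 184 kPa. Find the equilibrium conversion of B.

Let X = conversion of B (basis 1 mol B); extent of reaction ξ = X.
At extent ξ: n_B = 1 − X; n_C = 3 − 3X; n_D = 2X.
n_T = Σnᵢ = 4 − 2X.
Mole fractions y_i = n_i/n_T; Kp = p_D^2 / (p_B p_C^3) with p_i = y_i·P.
Equating to 0.00171 kPa^-2 and solving on 0 < X < 1: X = 0.697.

X = 0.697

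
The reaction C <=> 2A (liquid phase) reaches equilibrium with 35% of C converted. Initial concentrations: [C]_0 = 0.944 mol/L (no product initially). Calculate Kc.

Let X = conversion of C.
Concentrations: [C] = 0.944 − 0.944X; [A] = 1.89X.
At X = 0.35: [C] = 0.614, [A] = 0.661.
Kc = [A]^2 / ([C]) = 0.712 mol/L.

Kc = 0.712 mol/L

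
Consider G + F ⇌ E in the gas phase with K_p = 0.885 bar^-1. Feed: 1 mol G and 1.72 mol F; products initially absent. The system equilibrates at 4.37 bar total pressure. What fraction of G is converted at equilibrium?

Let X = conversion of G (basis 1 mol G); extent of reaction ξ = X.
At extent ξ: n_G = 1 − X; n_F = 1.72 − X; n_E = X.
n_T = Σnᵢ = 2.72 − X.
Mole fractions y_i = n_i/n_T; K_p = p_E / (p_G p_F) with p_i = y_i·P.
This yields a degree-2 equation in X; solving on (0,1), X = 0.665.

X = 0.665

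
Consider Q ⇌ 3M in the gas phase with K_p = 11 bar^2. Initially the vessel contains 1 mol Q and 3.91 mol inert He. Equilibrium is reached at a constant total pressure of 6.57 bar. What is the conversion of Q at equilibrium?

X = 0.538

Take 1 mol Q as basis and let X be its fractional conversion, so ξ = X.
Mole table: n_Q = 1 − X; n_M = 3X; n_I = 3.91 (inert).
Total moles n_T = 4.91 + 2X.
Mole fractions y_i = n_i/n_T; K_p = p_M^3 / (p_Q) with p_i = y_i·P.
Setting this equal to 11 bar^2 and taking the physical root (0 < X < 1) gives X = 0.538.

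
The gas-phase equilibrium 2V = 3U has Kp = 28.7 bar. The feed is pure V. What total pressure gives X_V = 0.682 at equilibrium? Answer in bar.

P = 3.64 bar

Let X = conversion of V (basis 1 mol V); extent of reaction ξ = 0.5X.
Moles: n_V = 1 − X; n_U = 1.5X.
Total moles n_T = 1 + 0.5X.
Kp = p_U^3 / (p_V^2) with p_i = (n_i/n_T)·P.
At X = 0.682: the mole-fraction product g(X) = Π y_i^ν_i = 7.895. Since Kp = g(X)·P^{1}, P = (Kp/g)^(1/1) = (28.7/7.895)^(1/1) = 3.64 bar.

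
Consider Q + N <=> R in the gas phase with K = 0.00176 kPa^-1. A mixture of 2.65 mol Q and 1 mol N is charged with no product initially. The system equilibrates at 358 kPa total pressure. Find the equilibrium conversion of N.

X = 0.306

Let X = conversion of N (basis 1 mol N); extent of reaction ξ = X.
At extent ξ: n_Q = 2.65 − X; n_N = 1 − X; n_R = X.
n_T = Σnᵢ = 3.65 − X.
y_i = n_i/n_T, p_i = y_i·P. K = p_R / (p_Q p_N).
Substituting and setting equal to 0.00176 kPa^-1 gives a polynomial in X; the root in (0,1) is X = 0.306.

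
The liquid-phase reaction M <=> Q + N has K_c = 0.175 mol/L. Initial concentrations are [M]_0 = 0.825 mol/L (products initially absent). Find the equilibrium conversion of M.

X = 0.367

Let X = conversion of M; extent ξ = 0.825·X mol/L.
Concentrations: [M] = 0.825 − 0.825X; [Q] = 0.825X; [N] = 0.825X.
K_c = [Q] [N] / ([M]).
Solving K_c = 0.175 for X ∈ (0,1): X = 0.367.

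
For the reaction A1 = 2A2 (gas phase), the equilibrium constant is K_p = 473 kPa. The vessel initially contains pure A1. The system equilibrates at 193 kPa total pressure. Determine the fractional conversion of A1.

Basis: 1 mol A1 initially; let X = conversion of A1. Extent ξ = X.
At extent ξ: n_A1 = 1 − X; n_A2 = 2X.
Summing: n_T = 1 + X.
y_i = n_i/n_T, p_i = y_i·P. K_p = p_A2^2 / (p_A1).
Equating to 473 kPa and solving on 0 < X < 1: X = 0.616.

X = 0.616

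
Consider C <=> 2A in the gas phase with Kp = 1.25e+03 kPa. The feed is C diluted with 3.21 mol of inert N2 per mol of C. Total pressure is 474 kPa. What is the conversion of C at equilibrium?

Take 1 mol C as basis and let X be its fractional conversion, so ξ = X.
Mole table: n_C = 1 − X; n_A = 2X; n_I = 3.21 (inert).
Summing: n_T = 4.21 + X.
With p_i = (n_i/n_T)P, Kp = p_A^2 / (p_C).
Equating to 1.25e+03 kPa and solving on 0 < X < 1: X = 0.804.

X = 0.804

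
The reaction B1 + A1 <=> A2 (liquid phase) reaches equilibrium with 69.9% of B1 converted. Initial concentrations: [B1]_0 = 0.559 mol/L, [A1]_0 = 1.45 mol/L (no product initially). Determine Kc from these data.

Kc = 2.19 L/mol

Let X = conversion of B1.
Concentrations: [B1] = 0.559 − 0.559X; [A1] = 1.45 − 0.559X; [A2] = 0.559X.
At X = 0.699: [B1] = 0.168, [A1] = 1.06, [A2] = 0.391.
Kc = [A2] / ([B1] [A1]) = 2.19 L/mol.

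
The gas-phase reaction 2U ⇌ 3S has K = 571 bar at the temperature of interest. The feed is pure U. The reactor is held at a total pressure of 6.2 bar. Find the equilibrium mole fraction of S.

y_S = 0.910

Let X = conversion of U (basis 1 mol U); extent of reaction ξ = 0.5X.
Moles: n_U = 1 − X; n_S = 1.5X.
n_T = Σnᵢ = 1 + 0.5X.
Mole fractions y_i = n_i/n_T; K = p_S^3 / (p_U^2) with p_i = y_i·P.
This yields a degree-3 equation in X; solving on (0,1), X = 0.870.
Then n_S = 1.31, n_T = 1.44, so y_S = 0.910.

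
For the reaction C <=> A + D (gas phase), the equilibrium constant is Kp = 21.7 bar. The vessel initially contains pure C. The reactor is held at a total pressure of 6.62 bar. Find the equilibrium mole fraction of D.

Let X = conversion of C (basis 1 mol C); extent of reaction ξ = X.
At extent ξ: n_C = 1 − X; n_A = X; n_D = X.
n_T = Σnᵢ = 1 + X.
y_i = n_i/n_T, p_i = y_i·P. Kp = p_A p_D / (p_C).
Equating to 21.7 bar and solving on 0 < X < 1: X = 0.875.
Then n_D = 0.875, n_T = 1.88, so y_D = 0.467.

y_D = 0.467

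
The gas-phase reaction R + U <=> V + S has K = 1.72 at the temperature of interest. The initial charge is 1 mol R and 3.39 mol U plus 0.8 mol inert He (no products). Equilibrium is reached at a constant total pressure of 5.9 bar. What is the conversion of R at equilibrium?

Basis: 1 mol R initially; let X = conversion of R. Extent ξ = X.
Species balance: n_R = 1 − X; n_U = 3.39 − X; n_V = X; n_S = X; n_I = 0.8 (inert).
n_T stays at 5.19 (no change in mole number).
With p_i = (n_i/n_T)P, K = p_V p_S / (p_R p_U).
Setting this equal to 1.72 and taking the physical root (0 < X < 1) gives X = 0.839.

X = 0.839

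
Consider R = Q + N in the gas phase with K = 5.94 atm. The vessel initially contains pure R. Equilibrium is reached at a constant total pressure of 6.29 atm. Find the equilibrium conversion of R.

Basis: 1 mol R initially; let X = conversion of R. Extent ξ = X.
At extent ξ: n_R = 1 − X; n_Q = X; n_N = X.
Summing: n_T = 1 + X.
With p_i = (n_i/n_T)P, K = p_Q p_N / (p_R).
Setting this equal to 5.94 atm and taking the physical root (0 < X < 1) gives X = 0.697.

X = 0.697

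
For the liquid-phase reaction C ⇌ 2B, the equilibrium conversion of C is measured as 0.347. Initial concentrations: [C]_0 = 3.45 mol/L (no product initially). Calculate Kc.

Let X = conversion of C.
Concentrations: [C] = 3.45 − 3.45X; [B] = 6.9X.
At X = 0.347: [C] = 2.25, [B] = 2.39.
Kc = [B]^2 / ([C]) = 2.54 mol/L.

Kc = 2.54 mol/L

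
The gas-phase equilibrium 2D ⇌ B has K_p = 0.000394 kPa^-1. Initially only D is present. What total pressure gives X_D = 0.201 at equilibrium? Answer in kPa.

P = 359 kPa

Let X = conversion of D (basis 1 mol D); extent of reaction ξ = 0.5X.
Species balance: n_D = 1 − X; n_B = 0.5X.
n_T = Σnᵢ = 1 − 0.5X.
K_p = p_B / (p_D^2) with p_i = (n_i/n_T)·P.
At X = 0.201: the mole-fraction product g(X) = Π y_i^ν_i = 0.1416. Since K_p = g(X)·P^{-1}, P = (g/K_p)^(1/1) = (0.1416/0.000394)^(1/1) = 359 kPa.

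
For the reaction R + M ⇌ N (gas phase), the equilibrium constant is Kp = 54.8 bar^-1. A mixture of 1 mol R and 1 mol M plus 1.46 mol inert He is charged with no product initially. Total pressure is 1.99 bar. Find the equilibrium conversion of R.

X = 0.857

Take 1 mol R as basis and let X be its fractional conversion, so ξ = X.
Mole table: n_R = 1 − X; n_M = 1 − X; n_N = X; n_I = 1.46 (inert).
Summing: n_T = 3.46 − X.
y_i = n_i/n_T, p_i = y_i·P. Kp = p_N / (p_R p_M).
Substituting and setting equal to 54.8 bar^-1 gives a polynomial in X; the root in (0,1) is X = 0.857.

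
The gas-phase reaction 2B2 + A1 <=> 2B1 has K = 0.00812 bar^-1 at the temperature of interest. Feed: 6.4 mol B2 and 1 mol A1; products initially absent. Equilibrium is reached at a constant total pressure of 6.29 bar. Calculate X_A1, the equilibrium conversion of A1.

Let X = conversion of A1 (basis 1 mol A1); extent of reaction ξ = X.
At extent ξ: n_B2 = 6.4 − 2X; n_A1 = 1 − X; n_B1 = 2X.
n_T = Σnᵢ = 7.4 − X.
y_i = n_i/n_T, p_i = y_i·P. K = p_B1^2 / (p_B2^2 p_A1).
This yields a degree-3 equation in X; solving on (0,1), X = 0.222.

X = 0.222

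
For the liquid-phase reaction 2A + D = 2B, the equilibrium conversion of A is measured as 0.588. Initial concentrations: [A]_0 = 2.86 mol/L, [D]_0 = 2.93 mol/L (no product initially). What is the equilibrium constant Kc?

Kc = 0.975 L/mol

Let X = conversion of A.
Concentrations: [A] = 2.86 − 2.86X; [D] = 2.93 − 1.43X; [B] = 2.86X.
At X = 0.588: [A] = 1.18, [D] = 2.09, [B] = 1.68.
Kc = [B]^2 / ([A]^2 [D]) = 0.975 L/mol.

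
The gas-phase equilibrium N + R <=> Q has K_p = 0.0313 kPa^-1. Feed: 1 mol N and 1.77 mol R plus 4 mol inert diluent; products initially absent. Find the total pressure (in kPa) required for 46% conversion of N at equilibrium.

Let X = conversion of N (basis 1 mol N); extent of reaction ξ = X.
Species balance: n_N = 1 − X; n_R = 1.77 − X; n_Q = X; n_I = 4 (inert).
n_T = Σnᵢ = 6.77 − X.
K_p = p_Q / (p_N p_R) with p_i = (n_i/n_T)·P.
At X = 0.46: the mole-fraction product g(X) = Π y_i^ν_i = 4.103. Since K_p = g(X)·P^{-1}, P = (g/K_p)^(1/1) = (4.103/0.0313)^(1/1) = 131 kPa.

P = 131 kPa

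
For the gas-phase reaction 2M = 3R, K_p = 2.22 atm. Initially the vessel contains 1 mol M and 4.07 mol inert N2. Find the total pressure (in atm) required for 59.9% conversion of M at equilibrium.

P = 2.64 atm

Take 1 mol M as basis and let X be its fractional conversion, so ξ = 0.5X.
Species balance: n_M = 1 − X; n_R = 1.5X; n_I = 4.07 (inert).
n_T = Σnᵢ = 5.07 + 0.5X.
K_p = p_R^3 / (p_M^2) with p_i = (n_i/n_T)·P.
At X = 0.599: the mole-fraction product g(X) = Π y_i^ν_i = 0.8401. Since K_p = g(X)·P^{1}, P = (K_p/g)^(1/1) = (2.22/0.8401)^(1/1) = 2.64 atm.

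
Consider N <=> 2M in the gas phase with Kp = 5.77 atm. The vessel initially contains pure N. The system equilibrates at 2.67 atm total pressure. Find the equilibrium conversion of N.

X = 0.592

Take 1 mol N as basis and let X be its fractional conversion, so ξ = X.
Species balance: n_N = 1 − X; n_M = 2X.
Summing: n_T = 1 + X.
With p_i = (n_i/n_T)P, Kp = p_M^2 / (p_N).
Substituting and setting equal to 5.77 atm gives a polynomial in X; the root in (0,1) is X = 0.592.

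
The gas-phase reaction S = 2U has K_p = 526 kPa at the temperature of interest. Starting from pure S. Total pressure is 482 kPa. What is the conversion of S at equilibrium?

Take 1 mol S as basis and let X be its fractional conversion, so ξ = X.
At extent ξ: n_S = 1 − X; n_U = 2X.
n_T = Σnᵢ = 1 + X.
Mole fractions y_i = n_i/n_T; K_p = p_U^2 / (p_S) with p_i = y_i·P.
Substituting and setting equal to 526 kPa gives a polynomial in X; the root in (0,1) is X = 0.463.

X = 0.463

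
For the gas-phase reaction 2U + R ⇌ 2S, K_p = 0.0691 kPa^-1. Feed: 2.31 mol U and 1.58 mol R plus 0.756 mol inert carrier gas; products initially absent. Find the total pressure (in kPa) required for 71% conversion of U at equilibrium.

P = 437 kPa

Let X = conversion of U (basis 2.31 mol U); extent of reaction ξ = 1.16X.
Species balance: n_U = 2.31 − 2.31X; n_R = 1.58 − 1.16X; n_S = 2.31X; n_I = 0.756 (inert).
Total moles n_T = 4.65 − 1.16X.
K_p = p_S^2 / (p_U^2 p_R) with p_i = (n_i/n_T)·P.
At X = 0.71: the mole-fraction product g(X) = Π y_i^ν_i = 30.18. Since K_p = g(X)·P^{-1}, P = (g/K_p)^(1/1) = (30.18/0.0691)^(1/1) = 437 kPa.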